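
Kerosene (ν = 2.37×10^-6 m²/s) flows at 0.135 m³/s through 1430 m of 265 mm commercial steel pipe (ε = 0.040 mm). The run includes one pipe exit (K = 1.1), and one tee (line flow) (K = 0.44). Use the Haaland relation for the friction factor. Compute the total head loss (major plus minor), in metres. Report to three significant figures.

H_L ≈ 26.6 m

V = 4Q/(πD²) = 2.448 m/s; V²/2g = 0.3054 m
Re = 2.74×10^5, ε/D = 1.51×10^-4 → f = 0.01585 (Haaland)
Major: h_f = f(L/D)·V²/2g = 0.01585·5396·0.3054 = 26.11 m
Minor: ΣK = 1.54; h_m = ΣK·V²/2g = 0.4702 m
Total H_L = 26.11 + 0.4702 = 26.58 m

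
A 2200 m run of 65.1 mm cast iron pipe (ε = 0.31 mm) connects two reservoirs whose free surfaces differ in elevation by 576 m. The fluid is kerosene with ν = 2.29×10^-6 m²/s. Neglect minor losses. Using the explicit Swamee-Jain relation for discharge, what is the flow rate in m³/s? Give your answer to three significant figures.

Swamee-Jain (Type II): Q = -0.965·√(gD⁵h_f/L)·ln[ε/(3.7D) + √(3.17ν²L/(gD³h_f))]
√(gD⁵h_f/L) = √(9.81·0.0651⁵·576/2200) = 0.001733
ε/(3.7D) = 0.00129; √(3.17ν²L/(gD³h_f)) = 1.53×10^-4
Q = -0.965·0.001733·ln(0.001440) = 0.01094 m³/s
Check: V = 3.29 m/s, Re = 9.35×10^4, f = 0.03122, h_f = 581 m ≈ 576 m ✓

Q ≈ 0.0109 m³/s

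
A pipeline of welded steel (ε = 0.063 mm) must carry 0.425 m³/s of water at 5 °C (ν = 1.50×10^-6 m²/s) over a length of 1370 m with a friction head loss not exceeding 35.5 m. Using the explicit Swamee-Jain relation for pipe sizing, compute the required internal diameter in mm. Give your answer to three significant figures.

D ≈ 388 mm

Swamee-Jain (Type III): D = 0.66·[ε^1.25·(LQ²/(gh_f))^4.75 + ν·Q^9.4·(L/(gh_f))^5.2]^0.04
LQ²/(gh_f) = 0.7106; L/(gh_f) = 3.934
Term 1 = ε^1.25·(…)^4.75 = 1.11×10^-6; Term 2 = ν·Q^9.4·(…)^5.2 = 5.97×10^-7
D = 0.66·(1.11×10^-6 + 5.97×10^-7)^0.04 = 0.3880 m = 388 mm
Check: V = 3.59 m/s, Re = 9.30×10^5, f = 0.01441, h_f = 33.5 m ≈ 35.5 m ✓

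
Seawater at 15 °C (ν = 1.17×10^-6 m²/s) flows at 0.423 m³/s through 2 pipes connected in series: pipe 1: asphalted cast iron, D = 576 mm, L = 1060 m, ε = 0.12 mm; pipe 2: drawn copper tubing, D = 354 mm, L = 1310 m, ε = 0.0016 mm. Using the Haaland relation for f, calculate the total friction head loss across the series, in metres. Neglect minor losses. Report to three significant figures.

Pipe 1: V = 1.623 m/s, Re = 7.99×10^5, ε/D = 2.08×10^-4, f = 0.01487, h_1 = f(L/D)V²/2g = 3.676 m
Pipe 2: V = 4.298 m/s, Re = 1.30×10^6, ε/D = 4.52×10^-6, f = 0.01118, h_2 = f(L/D)V²/2g = 38.96 m
Series → Q common, losses add: H = Σh = 42.64 m

H ≈ 42.6 m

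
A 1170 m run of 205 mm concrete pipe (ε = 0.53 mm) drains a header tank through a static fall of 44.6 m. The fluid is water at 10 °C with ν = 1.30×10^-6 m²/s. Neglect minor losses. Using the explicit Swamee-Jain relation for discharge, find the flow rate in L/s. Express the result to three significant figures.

Swamee-Jain (Type II): Q = -0.965·√(gD⁵h_f/L)·ln[ε/(3.7D) + √(3.17ν²L/(gD³h_f))]
√(gD⁵h_f/L) = √(9.81·0.205⁵·44.6/1170) = 0.01164
ε/(3.7D) = 6.99×10^-4; √(3.17ν²L/(gD³h_f)) = 4.08×10^-5
Q = -0.965·0.01164·ln(7.395×10^-4) = 0.08095 m³/s
Check: V = 2.45 m/s, Re = 3.87×10^5, f = 0.02562, h_f = 44.8 m ≈ 44.6 m ✓

Q ≈ 81.0 L/s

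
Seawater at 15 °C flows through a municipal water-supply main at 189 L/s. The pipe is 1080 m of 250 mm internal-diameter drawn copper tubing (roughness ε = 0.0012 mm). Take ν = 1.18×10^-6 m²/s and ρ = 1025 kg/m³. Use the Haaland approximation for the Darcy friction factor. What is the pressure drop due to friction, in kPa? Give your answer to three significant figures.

V = 4Q/(πD²) = 4·0.189/(π·0.250²) = 3.850 m/s
Re = VD/ν = 3.850·0.250/1.18×10^-6 = 8.16×10^5 → turbulent
ε/D = 0.0012/250 = 4.80×10^-6
Haaland: f = 0.01206
h_f = f(L/D)V²/(2g) = 0.01206·(1080/0.250)·3.850²/(2·9.81) = 39.38 m
Δp = ρg·h_f = 1025·9.81·39.38 = 396.0 kPa

Δp ≈ 396 kPa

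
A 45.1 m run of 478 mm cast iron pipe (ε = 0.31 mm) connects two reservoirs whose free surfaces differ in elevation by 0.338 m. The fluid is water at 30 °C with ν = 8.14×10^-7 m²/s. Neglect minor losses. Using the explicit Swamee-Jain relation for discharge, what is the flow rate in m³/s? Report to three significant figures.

Q ≈ 0.354 m³/s

Swamee-Jain (Type II): Q = -0.965·√(gD⁵h_f/L)·ln[ε/(3.7D) + √(3.17ν²L/(gD³h_f))]
√(gD⁵h_f/L) = √(9.81·0.478⁵·0.338/45.1) = 0.04283
ε/(3.7D) = 1.75×10^-4; √(3.17ν²L/(gD³h_f)) = 1.62×10^-5
Q = -0.965·0.04283·ln(1.915×10^-4) = 0.3539 m³/s
Check: V = 1.97 m/s, Re = 1.16×10^6, f = 0.01817, h_f = 0.340 m ≈ 0.338 m ✓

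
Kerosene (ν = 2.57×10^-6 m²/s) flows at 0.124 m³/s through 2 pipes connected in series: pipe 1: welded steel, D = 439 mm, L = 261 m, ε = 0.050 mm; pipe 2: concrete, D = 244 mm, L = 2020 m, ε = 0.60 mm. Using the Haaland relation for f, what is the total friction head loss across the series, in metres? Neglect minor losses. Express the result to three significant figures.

Pipe 1: V = 0.8192 m/s, Re = 1.40×10^5, ε/D = 1.14×10^-4, f = 0.01726, h_1 = f(L/D)V²/2g = 0.3511 m
Pipe 2: V = 2.652 m/s, Re = 2.52×10^5, ε/D = 0.00246, f = 0.02536, h_2 = f(L/D)V²/2g = 75.25 m
Series → Q common, losses add: H = Σh = 75.60 m

H ≈ 75.6 m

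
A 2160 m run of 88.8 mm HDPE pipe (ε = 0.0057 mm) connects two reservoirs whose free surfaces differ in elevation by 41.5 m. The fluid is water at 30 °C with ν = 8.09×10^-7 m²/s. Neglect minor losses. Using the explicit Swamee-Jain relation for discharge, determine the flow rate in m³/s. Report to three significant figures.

Swamee-Jain (Type II): Q = -0.965·√(gD⁵h_f/L)·ln[ε/(3.7D) + √(3.17ν²L/(gD³h_f))]
√(gD⁵h_f/L) = √(9.81·0.0888⁵·41.5/2160) = 0.001020
ε/(3.7D) = 1.73×10^-5; √(3.17ν²L/(gD³h_f)) = 1.25×10^-4
Q = -0.965·0.001020·ln(1.427×10^-4) = 0.008717 m³/s
Check: V = 1.41 m/s, Re = 1.54×10^5, f = 0.01683, h_f = 41.3 m ≈ 41.5 m ✓

Q ≈ 0.00872 m³/s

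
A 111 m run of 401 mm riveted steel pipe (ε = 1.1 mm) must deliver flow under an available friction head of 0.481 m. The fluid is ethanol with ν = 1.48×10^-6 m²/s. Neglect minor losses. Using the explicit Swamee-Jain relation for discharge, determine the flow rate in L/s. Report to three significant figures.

Q ≈ 145 L/s

Swamee-Jain (Type II): Q = -0.965·√(gD⁵h_f/L)·ln[ε/(3.7D) + √(3.17ν²L/(gD³h_f))]
√(gD⁵h_f/L) = √(9.81·0.401⁵·0.481/111) = 0.02099
ε/(3.7D) = 7.41×10^-4; √(3.17ν²L/(gD³h_f)) = 5.03×10^-5
Q = -0.965·0.02099·ln(7.917×10^-4) = 0.1447 m³/s
Check: V = 1.15 m/s, Re = 3.10×10^5, f = 0.02613, h_f = 0.484 m ≈ 0.481 m ✓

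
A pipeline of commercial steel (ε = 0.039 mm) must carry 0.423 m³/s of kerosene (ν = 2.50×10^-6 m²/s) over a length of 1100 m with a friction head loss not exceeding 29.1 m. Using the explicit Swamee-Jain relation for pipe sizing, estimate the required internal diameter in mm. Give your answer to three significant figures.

D ≈ 385 mm

Swamee-Jain (Type III): D = 0.66·[ε^1.25·(LQ²/(gh_f))^4.75 + ν·Q^9.4·(L/(gh_f))^5.2]^0.04
LQ²/(gh_f) = 0.6895; L/(gh_f) = 3.853
Term 1 = ε^1.25·(…)^4.75 = 5.27×10^-7; Term 2 = ν·Q^9.4·(…)^5.2 = 8.55×10^-7
D = 0.66·(5.27×10^-7 + 8.55×10^-7)^0.04 = 0.3847 m = 385 mm
Check: V = 3.64 m/s, Re = 5.60×10^5, f = 0.01430, h_f = 27.6 m ≈ 29.1 m ✓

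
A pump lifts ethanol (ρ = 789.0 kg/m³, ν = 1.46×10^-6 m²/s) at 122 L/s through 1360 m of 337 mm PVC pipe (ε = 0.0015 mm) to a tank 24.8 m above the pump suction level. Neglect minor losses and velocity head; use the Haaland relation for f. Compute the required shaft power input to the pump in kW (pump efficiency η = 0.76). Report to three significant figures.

P_shaft ≈ 37.6 kW

V = 4Q/(πD²) = 1.368 m/s; Re = 3.16×10^5; ε/D = 4.45×10^-6; f = 0.01424
h_f = f(L/D)V²/2g = 5.481 m
Total head H = z + h_f = 24.8 + 5.481 = 30.28 m
P_hyd = ρgQH = 789.0·9.81·0.122·30.28 = 28.59 kW
P_shaft = P_hyd/η = 28.59/0.76 = 37.62 kW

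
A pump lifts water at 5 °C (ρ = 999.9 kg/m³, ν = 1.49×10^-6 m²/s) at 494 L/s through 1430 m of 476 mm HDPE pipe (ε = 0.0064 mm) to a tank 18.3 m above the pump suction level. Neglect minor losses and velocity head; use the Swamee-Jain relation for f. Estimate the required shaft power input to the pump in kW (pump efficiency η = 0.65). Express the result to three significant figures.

P_shaft ≈ 243 kW

V = 4Q/(πD²) = 2.776 m/s; Re = 8.87×10^5; ε/D = 1.34×10^-5; f = 0.01215
h_f = f(L/D)V²/2g = 14.34 m
Total head H = z + h_f = 18.3 + 14.34 = 32.64 m
P_hyd = ρgQH = 999.9·9.81·0.494·32.64 = 158.1 kW
P_shaft = P_hyd/η = 158.1/0.65 = 243.3 kW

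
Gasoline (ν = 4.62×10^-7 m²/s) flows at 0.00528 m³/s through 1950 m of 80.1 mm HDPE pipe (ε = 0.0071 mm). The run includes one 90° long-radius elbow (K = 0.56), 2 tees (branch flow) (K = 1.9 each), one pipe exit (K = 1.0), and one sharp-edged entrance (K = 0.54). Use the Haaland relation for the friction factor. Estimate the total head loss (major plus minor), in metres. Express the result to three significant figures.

V = 4Q/(πD²) = 1.048 m/s; V²/2g = 0.05596 m
Re = 1.82×10^5, ε/D = 8.86×10^-5 → f = 0.01636 (Haaland)
Major: h_f = f(L/D)·V²/2g = 0.01636·24345·0.05596 = 22.29 m
Minor: ΣK = 5.90; h_m = ΣK·V²/2g = 0.3301 m
Total H_L = 22.29 + 0.3301 = 22.62 m

H_L ≈ 22.6 m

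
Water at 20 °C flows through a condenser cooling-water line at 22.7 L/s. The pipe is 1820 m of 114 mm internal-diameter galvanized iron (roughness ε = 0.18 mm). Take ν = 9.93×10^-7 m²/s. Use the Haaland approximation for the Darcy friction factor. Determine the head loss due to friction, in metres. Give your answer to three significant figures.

h_f ≈ 91.7 m

V = 4Q/(πD²) = 4·0.0227/(π·0.114²) = 2.224 m/s
Re = VD/ν = 2.224·0.114/9.93×10^-7 = 2.55×10^5 → turbulent
ε/D = 0.18/114 = 0.00158
Haaland: f = 0.02279
h_f = f(L/D)V²/(2g) = 0.02279·(1820/0.114)·2.224²/(2·9.81) = 91.71 m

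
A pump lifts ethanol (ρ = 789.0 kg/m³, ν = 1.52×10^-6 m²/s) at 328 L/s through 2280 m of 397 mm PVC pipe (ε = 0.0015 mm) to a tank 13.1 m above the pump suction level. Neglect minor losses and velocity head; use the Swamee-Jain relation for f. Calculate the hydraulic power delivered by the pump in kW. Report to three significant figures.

V = 4Q/(πD²) = 2.650 m/s; Re = 6.92×10^5; ε/D = 3.78×10^-6; f = 0.01244
h_f = f(L/D)V²/2g = 25.56 m
Total head H = z + h_f = 13.1 + 25.56 = 38.66 m
P_hyd = ρgQH = 789.0·9.81·0.328·38.66 = 98.15 kW

P_hyd ≈ 98.1 kW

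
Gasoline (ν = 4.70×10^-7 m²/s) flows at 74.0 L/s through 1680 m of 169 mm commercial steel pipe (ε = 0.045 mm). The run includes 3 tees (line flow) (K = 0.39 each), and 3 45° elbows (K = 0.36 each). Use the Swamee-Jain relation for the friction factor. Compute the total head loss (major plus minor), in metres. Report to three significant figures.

H_L ≈ 85.8 m

V = 4Q/(πD²) = 3.299 m/s; V²/2g = 0.5547 m
Re = 1.19×10^6, ε/D = 2.66×10^-4 → f = 0.01533 (Swamee-Jain)
Major: h_f = f(L/D)·V²/2g = 0.01533·9941·0.5547 = 84.53 m
Minor: ΣK = 2.25; h_m = ΣK·V²/2g = 1.248 m
Total H_L = 84.53 + 1.248 = 85.78 m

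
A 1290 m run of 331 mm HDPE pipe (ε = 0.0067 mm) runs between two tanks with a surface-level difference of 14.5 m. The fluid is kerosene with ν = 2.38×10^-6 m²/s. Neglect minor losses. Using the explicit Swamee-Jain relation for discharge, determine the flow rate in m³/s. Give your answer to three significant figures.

Q ≈ 0.193 m³/s

Swamee-Jain (Type II): Q = -0.965·√(gD⁵h_f/L)·ln[ε/(3.7D) + √(3.17ν²L/(gD³h_f))]
√(gD⁵h_f/L) = √(9.81·0.331⁵·14.5/1290) = 0.02093
ε/(3.7D) = 5.47×10^-6; √(3.17ν²L/(gD³h_f)) = 6.70×10^-5
Q = -0.965·0.02093·ln(7.248×10^-5) = 0.1925 m³/s
Check: V = 2.24 m/s, Re = 3.11×10^5, f = 0.01452, h_f = 14.4 m ≈ 14.5 m ✓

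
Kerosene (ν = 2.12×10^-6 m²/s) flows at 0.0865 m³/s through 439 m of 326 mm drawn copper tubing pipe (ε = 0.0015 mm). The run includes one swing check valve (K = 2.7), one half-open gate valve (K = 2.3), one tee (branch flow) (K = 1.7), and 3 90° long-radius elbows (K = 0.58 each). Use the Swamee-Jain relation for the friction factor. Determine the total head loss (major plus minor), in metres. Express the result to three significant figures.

V = 4Q/(πD²) = 1.036 m/s; V²/2g = 0.05474 m
Re = 1.59×10^5, ε/D = 4.60×10^-6 → f = 0.01628 (Swamee-Jain)
Major: h_f = f(L/D)·V²/2g = 0.01628·1347·0.05474 = 1.200 m
Minor: ΣK = 8.44; h_m = ΣK·V²/2g = 0.4620 m
Total H_L = 1.200 + 0.4620 = 1.662 m

H_L ≈ 1.66 m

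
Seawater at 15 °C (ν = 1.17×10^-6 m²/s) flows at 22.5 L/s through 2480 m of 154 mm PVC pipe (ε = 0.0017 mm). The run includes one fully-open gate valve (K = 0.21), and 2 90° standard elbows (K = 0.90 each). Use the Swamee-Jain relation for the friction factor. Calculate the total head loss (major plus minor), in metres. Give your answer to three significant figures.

H_L ≈ 19.7 m

V = 4Q/(πD²) = 1.208 m/s; V²/2g = 0.07437 m
Re = 1.59×10^5, ε/D = 1.10×10^-5 → f = 0.01634 (Swamee-Jain)
Major: h_f = f(L/D)·V²/2g = 0.01634·16104·0.07437 = 19.57 m
Minor: ΣK = 2.01; h_m = ΣK·V²/2g = 0.1495 m
Total H_L = 19.57 + 0.1495 = 19.72 m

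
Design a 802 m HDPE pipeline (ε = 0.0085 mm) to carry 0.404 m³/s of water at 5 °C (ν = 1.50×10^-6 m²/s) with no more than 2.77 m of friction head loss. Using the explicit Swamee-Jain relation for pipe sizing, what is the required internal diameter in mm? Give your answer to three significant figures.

Swamee-Jain (Type III): D = 0.66·[ε^1.25·(LQ²/(gh_f))^4.75 + ν·Q^9.4·(L/(gh_f))^5.2]^0.04
LQ²/(gh_f) = 4.817; L/(gh_f) = 29.51
Term 1 = ε^1.25·(…)^4.75 = 8.04×10^-4; Term 2 = ν·Q^9.4·(…)^5.2 = 0.0132
D = 0.66·(8.04×10^-4 + 0.0132)^0.04 = 0.5564 m = 556 mm
Check: V = 1.66 m/s, Re = 6.16×10^5, f = 0.01289, h_f = 2.61 m ≈ 2.77 m ✓

D ≈ 556 mm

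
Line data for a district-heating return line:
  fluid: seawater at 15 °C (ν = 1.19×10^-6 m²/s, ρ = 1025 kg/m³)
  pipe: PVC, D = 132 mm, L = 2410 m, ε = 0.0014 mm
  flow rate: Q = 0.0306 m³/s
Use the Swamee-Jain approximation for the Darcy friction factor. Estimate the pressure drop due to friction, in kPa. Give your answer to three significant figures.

V = 4Q/(πD²) = 4·0.0306/(π·0.132²) = 2.236 m/s
Re = VD/ν = 2.236·0.132/1.19×10^-6 = 2.48×10^5 → turbulent
ε/D = 0.0014/132 = 1.06×10^-5
Swamee-Jain: f = 0.01501
h_f = f(L/D)V²/(2g) = 0.01501·(2410/0.132)·2.236²/(2·9.81) = 69.85 m
Δp = ρg·h_f = 1025·9.81·69.85 = 702.3 kPa

Δp ≈ 702 kPa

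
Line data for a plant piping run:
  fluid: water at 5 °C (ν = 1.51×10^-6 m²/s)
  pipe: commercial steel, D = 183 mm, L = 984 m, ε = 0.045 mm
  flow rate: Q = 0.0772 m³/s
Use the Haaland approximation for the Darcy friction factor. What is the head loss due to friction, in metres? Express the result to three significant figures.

h_f ≈ 38.1 m

V = 4Q/(πD²) = 4·0.0772/(π·0.183²) = 2.935 m/s
Re = VD/ν = 2.935·0.183/1.51×10^-6 = 3.56×10^5 → turbulent
ε/D = 0.045/183 = 2.46×10^-4
Haaland: f = 0.01615
h_f = f(L/D)V²/(2g) = 0.01615·(984/0.183)·2.935²/(2·9.81) = 38.12 m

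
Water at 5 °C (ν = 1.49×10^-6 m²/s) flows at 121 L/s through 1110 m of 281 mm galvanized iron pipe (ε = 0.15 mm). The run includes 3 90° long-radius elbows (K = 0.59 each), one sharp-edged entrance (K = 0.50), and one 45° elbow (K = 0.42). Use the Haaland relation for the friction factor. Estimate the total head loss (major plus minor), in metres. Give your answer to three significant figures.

V = 4Q/(πD²) = 1.951 m/s; V²/2g = 0.1940 m
Re = 3.68×10^5, ε/D = 5.34×10^-4 → f = 0.01805 (Haaland)
Major: h_f = f(L/D)·V²/2g = 0.01805·3950·0.1940 = 13.84 m
Minor: ΣK = 2.69; h_m = ΣK·V²/2g = 0.5219 m
Total H_L = 13.84 + 0.5219 = 14.36 m

H_L ≈ 14.4 m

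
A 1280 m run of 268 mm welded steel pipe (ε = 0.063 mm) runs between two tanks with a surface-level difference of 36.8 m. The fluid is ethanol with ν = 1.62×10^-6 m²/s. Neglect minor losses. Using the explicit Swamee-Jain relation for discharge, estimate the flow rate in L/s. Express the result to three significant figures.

Q ≈ 175 L/s

Swamee-Jain (Type II): Q = -0.965·√(gD⁵h_f/L)·ln[ε/(3.7D) + √(3.17ν²L/(gD³h_f))]
√(gD⁵h_f/L) = √(9.81·0.268⁵·36.8/1280) = 0.01975
ε/(3.7D) = 6.35×10^-5; √(3.17ν²L/(gD³h_f)) = 3.91×10^-5
Q = -0.965·0.01975·ln(1.027×10^-4) = 0.1750 m³/s
Check: V = 3.10 m/s, Re = 5.13×10^5, f = 0.01580, h_f = 37.0 m ≈ 36.8 m ✓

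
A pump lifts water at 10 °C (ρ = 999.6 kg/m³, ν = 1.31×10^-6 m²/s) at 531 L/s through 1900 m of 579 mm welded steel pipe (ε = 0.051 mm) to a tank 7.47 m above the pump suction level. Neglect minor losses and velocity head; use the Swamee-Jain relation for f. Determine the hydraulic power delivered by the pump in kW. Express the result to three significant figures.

V = 4Q/(πD²) = 2.017 m/s; Re = 8.91×10^5; ε/D = 8.81×10^-5; f = 0.01347
h_f = f(L/D)V²/2g = 9.161 m
Total head H = z + h_f = 7.47 + 9.161 = 16.63 m
P_hyd = ρgQH = 999.6·9.81·0.531·16.63 = 86.60 kW

P_hyd ≈ 86.6 kW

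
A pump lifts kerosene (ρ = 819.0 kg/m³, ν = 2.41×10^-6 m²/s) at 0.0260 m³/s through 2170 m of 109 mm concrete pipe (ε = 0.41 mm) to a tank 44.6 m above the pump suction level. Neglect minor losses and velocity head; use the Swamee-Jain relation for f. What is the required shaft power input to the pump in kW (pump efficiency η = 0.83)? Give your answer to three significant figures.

V = 4Q/(πD²) = 2.786 m/s; Re = 1.26×10^5; ε/D = 0.00376; f = 0.02904
h_f = f(L/D)V²/2g = 228.8 m
Total head H = z + h_f = 44.6 + 228.8 = 273.4 m
P_hyd = ρgQH = 819.0·9.81·0.0260·273.4 = 57.11 kW
P_shaft = P_hyd/η = 57.11/0.83 = 68.80 kW

P_shaft ≈ 68.8 kW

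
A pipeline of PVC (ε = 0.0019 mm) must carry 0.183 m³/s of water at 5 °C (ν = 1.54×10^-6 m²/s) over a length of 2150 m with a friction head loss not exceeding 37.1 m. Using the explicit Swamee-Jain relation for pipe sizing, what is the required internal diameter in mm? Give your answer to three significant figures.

D ≈ 295 mm

Swamee-Jain (Type III): D = 0.66·[ε^1.25·(LQ²/(gh_f))^4.75 + ν·Q^9.4·(L/(gh_f))^5.2]^0.04
LQ²/(gh_f) = 0.1978; L/(gh_f) = 5.907
Term 1 = ε^1.25·(…)^4.75 = 3.21×10^-11; Term 2 = ν·Q^9.4·(…)^5.2 = 1.84×10^-9
D = 0.66·(3.21×10^-11 + 1.84×10^-9)^0.04 = 0.2954 m = 295 mm
Check: V = 2.67 m/s, Re = 5.12×10^5, f = 0.01314, h_f = 34.7 m ≈ 37.1 m ✓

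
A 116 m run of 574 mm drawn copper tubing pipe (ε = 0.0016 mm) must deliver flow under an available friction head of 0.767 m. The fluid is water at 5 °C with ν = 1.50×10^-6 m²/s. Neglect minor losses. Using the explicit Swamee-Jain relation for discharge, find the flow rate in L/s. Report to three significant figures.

Q ≈ 650 L/s

Swamee-Jain (Type II): Q = -0.965·√(gD⁵h_f/L)·ln[ε/(3.7D) + √(3.17ν²L/(gD³h_f))]
√(gD⁵h_f/L) = √(9.81·0.574⁵·0.767/116) = 0.06357
ε/(3.7D) = 7.53×10^-7; √(3.17ν²L/(gD³h_f)) = 2.41×10^-5
Q = -0.965·0.06357·ln(2.487×10^-5) = 0.6504 m³/s
Check: V = 2.51 m/s, Re = 9.62×10^5, f = 0.01175, h_f = 0.765 m ≈ 0.767 m ✓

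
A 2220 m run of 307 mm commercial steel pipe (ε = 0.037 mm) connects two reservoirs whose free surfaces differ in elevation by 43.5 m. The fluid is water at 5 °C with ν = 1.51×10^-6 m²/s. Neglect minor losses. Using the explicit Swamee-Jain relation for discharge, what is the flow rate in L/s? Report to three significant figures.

Swamee-Jain (Type II): Q = -0.965·√(gD⁵h_f/L)·ln[ε/(3.7D) + √(3.17ν²L/(gD³h_f))]
√(gD⁵h_f/L) = √(9.81·0.307⁵·43.5/2220) = 0.02290
ε/(3.7D) = 3.26×10^-5; √(3.17ν²L/(gD³h_f)) = 3.60×10^-5
Q = -0.965·0.02290·ln(6.862×10^-5) = 0.2118 m³/s
Check: V = 2.86 m/s, Re = 5.82×10^5, f = 0.01447, h_f = 43.7 m ≈ 43.5 m ✓

Q ≈ 212 L/s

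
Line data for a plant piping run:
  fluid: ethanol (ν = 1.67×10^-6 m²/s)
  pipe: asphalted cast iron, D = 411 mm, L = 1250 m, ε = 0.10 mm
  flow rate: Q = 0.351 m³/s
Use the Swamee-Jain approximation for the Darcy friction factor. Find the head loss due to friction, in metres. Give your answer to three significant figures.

V = 4Q/(πD²) = 4·0.351/(π·0.411²) = 2.646 m/s
Re = VD/ν = 2.646·0.411/1.67×10^-6 = 6.51×10^5 → turbulent
ε/D = 0.10/411 = 2.43×10^-4
Swamee-Jain: f = 0.01560
h_f = f(L/D)V²/(2g) = 0.01560·(1250/0.411)·2.646²/(2·9.81) = 16.93 m

h_f ≈ 16.9 m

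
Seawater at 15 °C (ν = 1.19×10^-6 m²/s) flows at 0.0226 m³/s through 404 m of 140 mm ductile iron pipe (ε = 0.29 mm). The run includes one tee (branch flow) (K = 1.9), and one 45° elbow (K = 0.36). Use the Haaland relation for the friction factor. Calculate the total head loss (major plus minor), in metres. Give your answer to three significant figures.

V = 4Q/(πD²) = 1.468 m/s; V²/2g = 0.1099 m
Re = 1.73×10^5, ε/D = 0.00207 → f = 0.02457 (Haaland)
Major: h_f = f(L/D)·V²/2g = 0.02457·2886·0.1099 = 7.789 m
Minor: ΣK = 2.26; h_m = ΣK·V²/2g = 0.2483 m
Total H_L = 7.789 + 0.2483 = 8.038 m

H_L ≈ 8.04 m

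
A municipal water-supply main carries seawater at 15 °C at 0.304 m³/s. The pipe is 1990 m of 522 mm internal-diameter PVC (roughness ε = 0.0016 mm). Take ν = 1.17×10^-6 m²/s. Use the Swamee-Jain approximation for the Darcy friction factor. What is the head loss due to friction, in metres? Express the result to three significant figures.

h_f ≈ 4.94 m

V = 4Q/(πD²) = 4·0.304/(π·0.522²) = 1.421 m/s
Re = VD/ν = 1.421·0.522/1.17×10^-6 = 6.34×10^5 → turbulent
ε/D = 0.0016/522 = 3.07×10^-6
Swamee-Jain: f = 0.01261
h_f = f(L/D)V²/(2g) = 0.01261·(1990/0.522)·1.421²/(2·9.81) = 4.944 m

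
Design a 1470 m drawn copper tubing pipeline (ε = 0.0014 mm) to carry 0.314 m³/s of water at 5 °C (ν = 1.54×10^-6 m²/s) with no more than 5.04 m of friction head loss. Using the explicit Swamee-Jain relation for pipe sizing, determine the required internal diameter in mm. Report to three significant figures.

Swamee-Jain (Type III): D = 0.66·[ε^1.25·(LQ²/(gh_f))^4.75 + ν·Q^9.4·(L/(gh_f))^5.2]^0.04
LQ²/(gh_f) = 2.931; L/(gh_f) = 29.73
Term 1 = ε^1.25·(…)^4.75 = 7.97×10^-6; Term 2 = ν·Q^9.4·(…)^5.2 = 0.00132
D = 0.66·(7.97×10^-6 + 0.00132)^0.04 = 0.5063 m = 506 mm
Check: V = 1.56 m/s, Re = 5.13×10^5, f = 0.01308, h_f = 4.71 m ≈ 5.04 m ✓

D ≈ 506 mm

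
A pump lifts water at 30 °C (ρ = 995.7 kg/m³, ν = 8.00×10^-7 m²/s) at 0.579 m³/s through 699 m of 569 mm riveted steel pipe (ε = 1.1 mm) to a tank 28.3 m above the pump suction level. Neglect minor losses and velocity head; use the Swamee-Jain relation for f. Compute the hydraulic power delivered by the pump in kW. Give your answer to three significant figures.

P_hyd ≈ 203 kW

V = 4Q/(πD²) = 2.277 m/s; Re = 1.62×10^6; ε/D = 0.00193; f = 0.02338
h_f = f(L/D)V²/2g = 7.591 m
Total head H = z + h_f = 28.3 + 7.591 = 35.89 m
P_hyd = ρgQH = 995.7·9.81·0.579·35.89 = 203.0 kW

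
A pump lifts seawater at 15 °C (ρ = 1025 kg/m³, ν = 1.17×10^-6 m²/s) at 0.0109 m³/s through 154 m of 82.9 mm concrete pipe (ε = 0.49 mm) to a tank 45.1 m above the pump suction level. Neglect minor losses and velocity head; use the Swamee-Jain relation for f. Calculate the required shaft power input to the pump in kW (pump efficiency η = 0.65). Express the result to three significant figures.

P_shaft ≈ 9.74 kW

V = 4Q/(πD²) = 2.019 m/s; Re = 1.43×10^5; ε/D = 0.00591; f = 0.03277
h_f = f(L/D)V²/2g = 12.65 m
Total head H = z + h_f = 45.1 + 12.65 = 57.75 m
P_hyd = ρgQH = 1025·9.81·0.0109·57.75 = 6.330 kW
P_shaft = P_hyd/η = 6.330/0.65 = 9.738 kW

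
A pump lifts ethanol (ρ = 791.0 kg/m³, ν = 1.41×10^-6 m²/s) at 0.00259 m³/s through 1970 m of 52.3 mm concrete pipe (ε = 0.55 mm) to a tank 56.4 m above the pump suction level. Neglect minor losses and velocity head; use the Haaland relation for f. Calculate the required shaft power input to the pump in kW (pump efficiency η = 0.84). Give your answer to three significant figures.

V = 4Q/(πD²) = 1.206 m/s; Re = 4.47×10^4; ε/D = 0.0105; f = 0.03983
h_f = f(L/D)V²/2g = 111.1 m
Total head H = z + h_f = 56.4 + 111.1 = 167.5 m
P_hyd = ρgQH = 791.0·9.81·0.00259·167.5 = 3.367 kW
P_shaft = P_hyd/η = 3.367/0.84 = 4.009 kW

P_shaft ≈ 4.01 kW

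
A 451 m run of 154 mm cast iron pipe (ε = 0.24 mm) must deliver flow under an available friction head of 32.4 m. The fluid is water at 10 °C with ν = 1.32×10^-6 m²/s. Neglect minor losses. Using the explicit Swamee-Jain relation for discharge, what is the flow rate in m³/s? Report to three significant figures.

Swamee-Jain (Type II): Q = -0.965·√(gD⁵h_f/L)·ln[ε/(3.7D) + √(3.17ν²L/(gD³h_f))]
√(gD⁵h_f/L) = √(9.81·0.154⁵·32.4/451) = 0.007813
ε/(3.7D) = 4.21×10^-4; √(3.17ν²L/(gD³h_f)) = 4.63×10^-5
Q = -0.965·0.007813·ln(4.675×10^-4) = 0.05781 m³/s
Check: V = 3.10 m/s, Re = 3.62×10^5, f = 0.02268, h_f = 32.6 m ≈ 32.4 m ✓

Q ≈ 0.0578 m³/s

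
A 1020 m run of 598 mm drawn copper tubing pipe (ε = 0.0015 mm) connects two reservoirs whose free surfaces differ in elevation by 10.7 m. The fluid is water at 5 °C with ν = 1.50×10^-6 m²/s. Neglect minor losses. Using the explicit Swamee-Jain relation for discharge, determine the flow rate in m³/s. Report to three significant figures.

Q ≈ 0.932 m³/s

Swamee-Jain (Type II): Q = -0.965·√(gD⁵h_f/L)·ln[ε/(3.7D) + √(3.17ν²L/(gD³h_f))]
√(gD⁵h_f/L) = √(9.81·0.598⁵·10.7/1020) = 0.08871
ε/(3.7D) = 6.78×10^-7; √(3.17ν²L/(gD³h_f)) = 1.80×10^-5
Q = -0.965·0.08871·ln(1.868×10^-5) = 0.9321 m³/s
Check: V = 3.32 m/s, Re = 1.32×10^6, f = 0.01115, h_f = 10.7 m ≈ 10.7 m ✓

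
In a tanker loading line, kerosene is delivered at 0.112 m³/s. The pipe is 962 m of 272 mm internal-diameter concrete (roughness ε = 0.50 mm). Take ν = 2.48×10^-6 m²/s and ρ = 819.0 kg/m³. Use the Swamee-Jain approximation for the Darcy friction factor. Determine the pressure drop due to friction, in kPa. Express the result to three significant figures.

V = 4Q/(πD²) = 4·0.112/(π·0.272²) = 1.927 m/s
Re = VD/ν = 1.927·0.272/2.48×10^-6 = 2.11×10^5 → turbulent
ε/D = 0.50/272 = 0.00184
Swamee-Jain: f = 0.02397
h_f = f(L/D)V²/(2g) = 0.02397·(962/0.272)·1.927²/(2·9.81) = 16.05 m
Δp = ρg·h_f = 819.0·9.81·16.05 = 129.0 kPa

Δp ≈ 129 kPa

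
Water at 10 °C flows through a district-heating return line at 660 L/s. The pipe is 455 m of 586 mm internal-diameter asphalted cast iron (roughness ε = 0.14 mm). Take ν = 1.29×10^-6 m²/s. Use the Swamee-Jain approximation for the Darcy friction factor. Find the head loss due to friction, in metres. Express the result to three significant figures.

V = 4Q/(πD²) = 4·0.660/(π·0.586²) = 2.447 m/s
Re = VD/ν = 2.447·0.586/1.29×10^-6 = 1.11×10^6 → turbulent
ε/D = 0.14/586 = 2.39×10^-4
Swamee-Jain: f = 0.01510
h_f = f(L/D)V²/(2g) = 0.01510·(455/0.586)·2.447²/(2·9.81) = 3.579 m

h_f ≈ 3.58 m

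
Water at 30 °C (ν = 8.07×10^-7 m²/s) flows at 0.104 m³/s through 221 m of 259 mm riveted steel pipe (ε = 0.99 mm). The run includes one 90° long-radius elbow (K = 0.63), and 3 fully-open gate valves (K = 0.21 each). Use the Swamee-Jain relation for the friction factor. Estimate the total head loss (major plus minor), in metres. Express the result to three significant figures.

H_L ≈ 5.05 m

V = 4Q/(πD²) = 1.974 m/s; V²/2g = 0.1986 m
Re = 6.34×10^5, ε/D = 0.00382 → f = 0.02831 (Swamee-Jain)
Major: h_f = f(L/D)·V²/2g = 0.02831·853.3·0.1986 = 4.798 m
Minor: ΣK = 1.26; h_m = ΣK·V²/2g = 0.2502 m
Total H_L = 4.798 + 0.2502 = 5.048 m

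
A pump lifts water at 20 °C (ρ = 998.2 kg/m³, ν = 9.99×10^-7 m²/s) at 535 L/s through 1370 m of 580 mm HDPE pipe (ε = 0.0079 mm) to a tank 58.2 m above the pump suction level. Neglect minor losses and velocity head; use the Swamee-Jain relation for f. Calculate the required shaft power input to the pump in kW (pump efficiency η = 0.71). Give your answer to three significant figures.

V = 4Q/(πD²) = 2.025 m/s; Re = 1.18×10^6; ε/D = 1.36×10^-5; f = 0.01166
h_f = f(L/D)V²/2g = 5.757 m
Total head H = z + h_f = 58.2 + 5.757 = 63.96 m
P_hyd = ρgQH = 998.2·9.81·0.535·63.96 = 335.1 kW
P_shaft = P_hyd/η = 335.1/0.71 = 471.9 kW

P_shaft ≈ 472 kW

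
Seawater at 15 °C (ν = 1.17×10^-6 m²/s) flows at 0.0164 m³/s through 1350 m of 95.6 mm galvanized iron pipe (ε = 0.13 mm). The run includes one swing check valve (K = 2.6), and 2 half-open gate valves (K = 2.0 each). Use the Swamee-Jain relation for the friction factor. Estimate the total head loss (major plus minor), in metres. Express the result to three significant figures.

H_L ≈ 86.6 m

V = 4Q/(πD²) = 2.285 m/s; V²/2g = 0.2661 m
Re = 1.87×10^5, ε/D = 0.00136 → f = 0.02259 (Swamee-Jain)
Major: h_f = f(L/D)·V²/2g = 0.02259·14121·0.2661 = 84.86 m
Minor: ΣK = 6.60; h_m = ΣK·V²/2g = 1.756 m
Total H_L = 84.86 + 1.756 = 86.61 m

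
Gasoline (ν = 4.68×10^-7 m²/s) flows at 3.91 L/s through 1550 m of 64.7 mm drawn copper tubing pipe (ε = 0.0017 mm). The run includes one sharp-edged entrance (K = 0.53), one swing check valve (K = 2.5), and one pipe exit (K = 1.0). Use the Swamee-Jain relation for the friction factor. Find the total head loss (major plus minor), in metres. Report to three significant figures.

H_L ≈ 28.5 m

V = 4Q/(πD²) = 1.189 m/s; V²/2g = 0.07209 m
Re = 1.64×10^5, ε/D = 2.63×10^-5 → f = 0.01636 (Swamee-Jain)
Major: h_f = f(L/D)·V²/2g = 0.01636·23957·0.07209 = 28.25 m
Minor: ΣK = 4.03; h_m = ΣK·V²/2g = 0.2905 m
Total H_L = 28.25 + 0.2905 = 28.54 m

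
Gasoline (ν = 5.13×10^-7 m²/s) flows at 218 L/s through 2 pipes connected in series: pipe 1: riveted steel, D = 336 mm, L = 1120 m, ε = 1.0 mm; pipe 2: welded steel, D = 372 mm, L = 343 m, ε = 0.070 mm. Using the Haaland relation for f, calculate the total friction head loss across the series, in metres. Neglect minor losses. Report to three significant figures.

H ≈ 29.6 m

Pipe 1: V = 2.459 m/s, Re = 1.61×10^6, ε/D = 0.00298, f = 0.02624, h_1 = f(L/D)V²/2g = 26.94 m
Pipe 2: V = 2.006 m/s, Re = 1.45×10^6, ε/D = 1.88×10^-4, f = 0.01421, h_2 = f(L/D)V²/2g = 2.687 m
Series → Q common, losses add: H = Σh = 29.63 m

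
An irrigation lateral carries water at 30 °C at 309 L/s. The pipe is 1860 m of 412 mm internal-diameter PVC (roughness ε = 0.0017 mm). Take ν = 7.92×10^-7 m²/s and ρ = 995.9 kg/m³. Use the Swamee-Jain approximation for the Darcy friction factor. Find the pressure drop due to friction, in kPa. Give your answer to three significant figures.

V = 4Q/(πD²) = 4·0.309/(π·0.412²) = 2.318 m/s
Re = VD/ν = 2.318·0.412/7.92×10^-7 = 1.21×10^6 → turbulent
ε/D = 0.0017/412 = 4.13×10^-6
Swamee-Jain: f = 0.01137
h_f = f(L/D)V²/(2g) = 0.01137·(1860/0.412)·2.318²/(2·9.81) = 14.05 m
Δp = ρg·h_f = 995.9·9.81·14.05 = 137.3 kPa

Δp ≈ 137 kPa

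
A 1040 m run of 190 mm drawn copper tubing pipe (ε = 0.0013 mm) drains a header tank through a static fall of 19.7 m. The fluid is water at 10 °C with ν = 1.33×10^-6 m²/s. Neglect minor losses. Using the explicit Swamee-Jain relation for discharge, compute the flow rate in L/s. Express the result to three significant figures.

Q ≈ 62.8 L/s

Swamee-Jain (Type II): Q = -0.965·√(gD⁵h_f/L)·ln[ε/(3.7D) + √(3.17ν²L/(gD³h_f))]
√(gD⁵h_f/L) = √(9.81·0.190⁵·19.7/1040) = 0.006783
ε/(3.7D) = 1.85×10^-6; √(3.17ν²L/(gD³h_f)) = 6.63×10^-5
Q = -0.965·0.006783·ln(6.818×10^-5) = 0.06280 m³/s
Check: V = 2.21 m/s, Re = 3.16×10^5, f = 0.01432, h_f = 19.6 m ≈ 19.7 m ✓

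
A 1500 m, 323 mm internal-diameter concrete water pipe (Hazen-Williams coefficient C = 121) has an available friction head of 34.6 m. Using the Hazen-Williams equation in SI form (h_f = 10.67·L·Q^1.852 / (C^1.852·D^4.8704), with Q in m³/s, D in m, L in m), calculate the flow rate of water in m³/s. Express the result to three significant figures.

Q ≈ 0.225 m³/s

Rearranging: Q = [h_f·C^1.852·D^4.8704 / (10.67·L)]^(1/1.852)
Q = [34.6·121^1.852·0.323^4.8704 / (10.67·1500)]^0.540 = 0.2254 m³/s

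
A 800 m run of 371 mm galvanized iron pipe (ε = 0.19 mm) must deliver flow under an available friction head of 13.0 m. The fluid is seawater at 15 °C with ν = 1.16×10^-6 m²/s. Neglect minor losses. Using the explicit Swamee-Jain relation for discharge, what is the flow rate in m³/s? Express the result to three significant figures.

Swamee-Jain (Type II): Q = -0.965·√(gD⁵h_f/L)·ln[ε/(3.7D) + √(3.17ν²L/(gD³h_f))]
√(gD⁵h_f/L) = √(9.81·0.371⁵·13.0/800) = 0.03347
ε/(3.7D) = 1.38×10^-4; √(3.17ν²L/(gD³h_f)) = 2.29×10^-5
Q = -0.965·0.03347·ln(1.613×10^-4) = 0.2821 m³/s
Check: V = 2.61 m/s, Re = 8.34×10^5, f = 0.01748, h_f = 13.1 m ≈ 13.0 m ✓

Q ≈ 0.282 m³/s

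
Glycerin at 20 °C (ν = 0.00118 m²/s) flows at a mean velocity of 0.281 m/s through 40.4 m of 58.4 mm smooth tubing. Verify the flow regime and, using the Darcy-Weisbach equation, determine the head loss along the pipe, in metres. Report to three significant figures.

h_f ≈ 12.8 m

Re = VD/ν = 0.281·0.05840/0.00118 = 13.9 → laminar (Re < 2300)
f = 64/Re = 4.602
h_f = f(L/D)V²/(2g) = 4.602·(40.4/0.05840)·0.281²/(2·9.81) = 12.81 m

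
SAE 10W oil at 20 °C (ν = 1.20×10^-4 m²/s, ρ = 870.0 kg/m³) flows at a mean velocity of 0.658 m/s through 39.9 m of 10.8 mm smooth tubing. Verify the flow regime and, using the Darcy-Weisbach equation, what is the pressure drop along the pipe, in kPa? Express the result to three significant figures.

Δp ≈ 752 kPa

Re = VD/ν = 0.658·0.01080/1.20×10^-4 = 59.2 → laminar (Re < 2300)
f = 64/Re = 1.081
h_f = f(L/D)V²/(2g) = 1.081·(39.9/0.01080)·0.658²/(2·9.81) = 88.11 m
Δp = ρg·h_f = 870.0·9.81·88.11 = 752.0 kPa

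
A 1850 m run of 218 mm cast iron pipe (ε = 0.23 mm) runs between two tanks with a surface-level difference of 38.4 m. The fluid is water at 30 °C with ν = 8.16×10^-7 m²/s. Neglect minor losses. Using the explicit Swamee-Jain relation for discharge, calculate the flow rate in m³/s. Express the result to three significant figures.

Q ≈ 0.0779 m³/s

Swamee-Jain (Type II): Q = -0.965·√(gD⁵h_f/L)·ln[ε/(3.7D) + √(3.17ν²L/(gD³h_f))]
√(gD⁵h_f/L) = √(9.81·0.218⁵·38.4/1850) = 0.01001
ε/(3.7D) = 2.85×10^-4; √(3.17ν²L/(gD³h_f)) = 3.16×10^-5
Q = -0.965·0.01001·ln(3.168×10^-4) = 0.07785 m³/s
Check: V = 2.09 m/s, Re = 5.57×10^5, f = 0.02053, h_f = 38.6 m ≈ 38.4 m ✓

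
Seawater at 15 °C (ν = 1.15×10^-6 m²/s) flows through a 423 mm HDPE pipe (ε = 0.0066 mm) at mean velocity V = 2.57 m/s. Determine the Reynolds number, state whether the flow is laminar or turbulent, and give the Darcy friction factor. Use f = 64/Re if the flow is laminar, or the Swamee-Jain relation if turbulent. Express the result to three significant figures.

Re ≈ 9.45×10^5; turbulent; f ≈ 0.0121

Re = VD/ν = 2.570·0.423/1.15×10^-6 = 9.45×10^5
Re > 4000 → turbulent; ε/D = 1.56×10^-5
Swamee-Jain: f = 0.01208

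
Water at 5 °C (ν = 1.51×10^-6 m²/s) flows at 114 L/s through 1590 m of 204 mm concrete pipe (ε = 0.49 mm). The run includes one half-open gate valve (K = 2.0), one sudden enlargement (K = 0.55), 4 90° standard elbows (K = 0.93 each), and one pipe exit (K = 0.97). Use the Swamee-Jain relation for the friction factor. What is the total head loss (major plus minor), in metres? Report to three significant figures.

H_L ≈ 126 m

V = 4Q/(πD²) = 3.488 m/s; V²/2g = 0.6200 m
Re = 4.71×10^5, ε/D = 0.00240 → f = 0.02506 (Swamee-Jain)
Major: h_f = f(L/D)·V²/2g = 0.02506·7794·0.6200 = 121.1 m
Minor: ΣK = 7.24; h_m = ΣK·V²/2g = 4.489 m
Total H_L = 121.1 + 4.489 = 125.6 m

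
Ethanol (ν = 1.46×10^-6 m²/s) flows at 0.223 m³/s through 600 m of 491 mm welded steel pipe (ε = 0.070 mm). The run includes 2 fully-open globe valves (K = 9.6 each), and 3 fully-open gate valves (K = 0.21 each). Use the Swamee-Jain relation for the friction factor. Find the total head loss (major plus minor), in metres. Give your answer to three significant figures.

V = 4Q/(πD²) = 1.178 m/s; V²/2g = 0.07070 m
Re = 3.96×10^5, ε/D = 1.43×10^-4 → f = 0.01531 (Swamee-Jain)
Major: h_f = f(L/D)·V²/2g = 0.01531·1222·0.07070 = 1.323 m
Minor: ΣK = 19.8; h_m = ΣK·V²/2g = 1.402 m
Total H_L = 1.323 + 1.402 = 2.725 m

H_L ≈ 2.72 m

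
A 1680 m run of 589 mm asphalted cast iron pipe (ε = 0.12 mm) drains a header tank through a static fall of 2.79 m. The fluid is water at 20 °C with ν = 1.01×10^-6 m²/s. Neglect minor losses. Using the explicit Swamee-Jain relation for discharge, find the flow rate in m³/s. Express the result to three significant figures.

Swamee-Jain (Type II): Q = -0.965·√(gD⁵h_f/L)·ln[ε/(3.7D) + √(3.17ν²L/(gD³h_f))]
√(gD⁵h_f/L) = √(9.81·0.589⁵·2.79/1680) = 0.03398
ε/(3.7D) = 5.51×10^-5; √(3.17ν²L/(gD³h_f)) = 3.12×10^-5
Q = -0.965·0.03398·ln(8.623×10^-5) = 0.3069 m³/s
Check: V = 1.13 m/s, Re = 6.57×10^5, f = 0.01522, h_f = 2.81 m ≈ 2.79 m ✓

Q ≈ 0.307 m³/s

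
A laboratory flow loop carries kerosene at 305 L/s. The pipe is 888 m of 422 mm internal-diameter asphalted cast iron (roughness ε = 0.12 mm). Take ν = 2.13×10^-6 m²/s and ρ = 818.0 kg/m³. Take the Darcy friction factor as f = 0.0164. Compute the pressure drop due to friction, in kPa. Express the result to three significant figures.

Δp ≈ 67.1 kPa

V = 4Q/(πD²) = 4·0.305/(π·0.422²) = 2.181 m/s
h_f = f(L/D)V²/(2g) = 0.01640·(888/0.422)·2.181²/(2·9.81) = 8.364 m
Δp = ρg·h_f = 818.0·9.81·8.364 = 67.12 kPa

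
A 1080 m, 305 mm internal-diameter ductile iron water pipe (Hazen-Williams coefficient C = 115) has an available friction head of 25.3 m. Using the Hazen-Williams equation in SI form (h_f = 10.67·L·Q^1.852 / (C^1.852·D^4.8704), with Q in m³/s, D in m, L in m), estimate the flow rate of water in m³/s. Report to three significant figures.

Q ≈ 0.186 m³/s

Rearranging: Q = [h_f·C^1.852·D^4.8704 / (10.67·L)]^(1/1.852)
Q = [25.3·115^1.852·0.305^4.8704 / (10.67·1080)]^0.540 = 0.1858 m³/s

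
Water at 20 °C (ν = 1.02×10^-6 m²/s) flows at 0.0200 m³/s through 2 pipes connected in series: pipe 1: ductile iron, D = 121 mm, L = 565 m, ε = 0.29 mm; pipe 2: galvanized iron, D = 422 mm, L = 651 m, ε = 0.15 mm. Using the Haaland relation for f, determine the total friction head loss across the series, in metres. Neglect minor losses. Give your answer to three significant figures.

Pipe 1: V = 1.739 m/s, Re = 2.06×10^5, ε/D = 0.00240, f = 0.02531, h_1 = f(L/D)V²/2g = 18.23 m
Pipe 2: V = 0.1430 m/s, Re = 5.92×10^4, ε/D = 3.55×10^-4, f = 0.02115, h_2 = f(L/D)V²/2g = 0.03400 m
Series → Q common, losses add: H = Σh = 18.26 m

H ≈ 18.3 m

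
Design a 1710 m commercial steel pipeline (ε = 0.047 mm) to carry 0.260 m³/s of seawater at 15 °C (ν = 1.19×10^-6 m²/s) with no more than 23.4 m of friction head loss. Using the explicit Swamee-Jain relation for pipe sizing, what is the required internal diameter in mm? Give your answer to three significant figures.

D ≈ 361 mm

Swamee-Jain (Type III): D = 0.66·[ε^1.25·(LQ²/(gh_f))^4.75 + ν·Q^9.4·(L/(gh_f))^5.2]^0.04
LQ²/(gh_f) = 0.5036; L/(gh_f) = 7.449
Term 1 = ε^1.25·(…)^4.75 = 1.50×10^-7; Term 2 = ν·Q^9.4·(…)^5.2 = 1.29×10^-7
D = 0.66·(1.50×10^-7 + 1.29×10^-7)^0.04 = 0.3609 m = 361 mm
Check: V = 2.54 m/s, Re = 7.71×10^5, f = 0.01422, h_f = 22.2 m ≈ 23.4 m ✓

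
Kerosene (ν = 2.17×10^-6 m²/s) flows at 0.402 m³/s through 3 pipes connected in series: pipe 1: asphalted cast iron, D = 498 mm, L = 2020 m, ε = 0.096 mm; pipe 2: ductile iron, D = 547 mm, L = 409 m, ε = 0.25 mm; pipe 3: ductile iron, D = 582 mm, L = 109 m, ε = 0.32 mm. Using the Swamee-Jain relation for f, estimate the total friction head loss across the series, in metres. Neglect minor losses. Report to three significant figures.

Pipe 1: V = 2.064 m/s, Re = 4.74×10^5, ε/D = 1.93×10^-4, f = 0.01552, h_1 = f(L/D)V²/2g = 13.66 m
Pipe 2: V = 1.711 m/s, Re = 4.31×10^5, ε/D = 4.57×10^-4, f = 0.01765, h_2 = f(L/D)V²/2g = 1.968 m
Pipe 3: V = 1.511 m/s, Re = 4.05×10^5, ε/D = 5.50×10^-4, f = 0.01827, h_3 = f(L/D)V²/2g = 0.3983 m
Series → Q common, losses add: H = Σh = 16.03 m

H ≈ 16.0 m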